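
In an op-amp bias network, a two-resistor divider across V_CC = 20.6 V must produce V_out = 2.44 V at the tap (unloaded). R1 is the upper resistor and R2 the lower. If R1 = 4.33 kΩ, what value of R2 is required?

V_out/V_CC = R2/(R1+R2) = 0.1184.
Rearranging, R2 = R1·k/(1−k) = 4.33 × 0.1344 = 0.5818 kΩ.

R2 ≈ 0.582 kΩ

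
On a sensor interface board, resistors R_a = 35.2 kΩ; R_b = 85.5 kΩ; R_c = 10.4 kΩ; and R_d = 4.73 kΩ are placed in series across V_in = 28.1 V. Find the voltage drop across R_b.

V ≈ 17.7 V

Total series resistance ΣR = 35.2 + 85.5 + 10.4 + 4.73 = 135.8 kΩ.
V = V_in · R/ΣR = 28.1 × 0.6295 = 17.69 V.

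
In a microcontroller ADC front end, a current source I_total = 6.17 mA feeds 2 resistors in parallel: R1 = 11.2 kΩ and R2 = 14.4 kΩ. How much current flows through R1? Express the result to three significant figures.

I ≈ 3.47 mA

Two-branch current divider: I_k = I_total · R_other/(R_1 + R_2).
I(R1) = 6.17 × 14.4/(11.2 + 14.4) = 6.17 × 0.5625 = 3.471 mA.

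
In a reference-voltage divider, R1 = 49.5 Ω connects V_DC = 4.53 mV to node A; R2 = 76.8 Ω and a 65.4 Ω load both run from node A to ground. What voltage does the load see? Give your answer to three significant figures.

R2 ‖ R_L = (76.8 × 65.4)/(76.8 + 65.4) = 35.32 Ω.
Now apply the divider: V_out = 4.53 × 0.4164 = 1.886 mV.

V_out ≈ 1.89 mV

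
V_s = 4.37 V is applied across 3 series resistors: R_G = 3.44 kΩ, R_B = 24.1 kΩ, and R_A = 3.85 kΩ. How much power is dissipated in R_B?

Series current I = V_s/ΣR = 4.37/31.39 = 0.1392 mA.
P = I²R = 0.01938 × 24.1 = 0.4671 mW.

P ≈ 0.467 mW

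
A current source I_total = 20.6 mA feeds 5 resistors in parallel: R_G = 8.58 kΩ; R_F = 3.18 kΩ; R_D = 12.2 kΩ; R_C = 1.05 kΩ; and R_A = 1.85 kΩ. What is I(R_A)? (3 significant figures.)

Total conductance ΣG = 1/8.58 + 1/3.18 + 1/12.2 + 1/1.05 + 1/1.85 = 2.006 (units of 1/kΩ).
By the current-divider rule, I = I_total · G_k/ΣG = 20.6 × 0.2695 = 5.551 mA.

I ≈ 5.55 mA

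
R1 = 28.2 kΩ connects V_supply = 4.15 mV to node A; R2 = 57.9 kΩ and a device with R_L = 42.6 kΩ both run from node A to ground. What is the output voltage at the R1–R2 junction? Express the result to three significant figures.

V_out ≈ 1.93 mV

R2 ‖ R_L = (57.9 × 42.6)/(57.9 + 42.6) = 24.54 kΩ.
Then V_out = V_supply · R2'/(R1 + R2') = 4.15 × 24.54/52.74 = 1.931 mV.
(Unloaded it would be 2.79 mV; the load pulls it down.)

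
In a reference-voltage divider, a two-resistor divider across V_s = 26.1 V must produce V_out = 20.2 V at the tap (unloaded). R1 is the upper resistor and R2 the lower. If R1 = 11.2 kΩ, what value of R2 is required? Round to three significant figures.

V_out/V_s = R2/(R1+R2) = 0.7739.
R2 = R1 · 0.7739/(1 − 0.7739) = 38.35 kΩ.

R2 ≈ 38.3 kΩ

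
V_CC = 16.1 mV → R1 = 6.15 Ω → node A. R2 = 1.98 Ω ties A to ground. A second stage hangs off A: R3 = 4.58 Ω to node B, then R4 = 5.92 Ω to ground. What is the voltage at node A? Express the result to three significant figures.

V_A ≈ 3.43 mV

The second stage (R3 + R4 = 10.50 Ω) loads node A in parallel with R2.
Effective lower resistance at A: R2 ‖ 10.50 = 1.666 Ω.
First divider: V_A = V_CC · 1.666/(6.15 + 1.666) = 3.432 mV.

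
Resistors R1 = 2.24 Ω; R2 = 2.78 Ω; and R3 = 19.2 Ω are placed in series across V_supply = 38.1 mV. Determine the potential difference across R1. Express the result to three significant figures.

Total series resistance ΣR = 2.24 + 2.78 + 19.2 = 24.22 Ω.
V = V_supply · R/ΣR = 38.1 × 0.09249 = 3.524 mV.

V ≈ 3.52 mV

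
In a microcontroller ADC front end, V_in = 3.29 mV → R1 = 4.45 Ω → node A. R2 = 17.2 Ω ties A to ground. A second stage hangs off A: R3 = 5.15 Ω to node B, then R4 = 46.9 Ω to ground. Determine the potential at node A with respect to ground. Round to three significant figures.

Looking into the second stage from A: R3 + R4 = 52.05 Ω appears in parallel with R2.
Effective lower resistance at A: R2 ‖ 52.05 = 12.93 Ω.
V_A = 3.29 × 12.93/(4.45 + 12.93) = 2.448 mV.

V_A ≈ 2.45 mV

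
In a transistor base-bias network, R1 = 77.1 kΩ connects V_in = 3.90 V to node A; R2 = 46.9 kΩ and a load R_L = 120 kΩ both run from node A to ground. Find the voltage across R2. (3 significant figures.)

First combine the lower leg with the load: R2 ‖ R_L = 33.72 kΩ.
Voltage divider with the loaded lower leg: V_out = 3.90 × 33.72/(77.1 + 33.72) = 3.90 × 0.3043 = 1.187 V.

V_out ≈ 1.19 V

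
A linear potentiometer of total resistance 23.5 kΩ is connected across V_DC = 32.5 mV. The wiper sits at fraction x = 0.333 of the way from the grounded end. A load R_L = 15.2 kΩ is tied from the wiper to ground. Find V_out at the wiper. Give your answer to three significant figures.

Lower segment x·R_p = 7.826 kΩ; upper segment (1−x)·R_p = 15.67 kΩ.
R_L loads the lower segment: effective lower R = 5.166 kΩ.
Loaded-divider output: V_out = 32.5 × 0.2479 = 8.056 mV.

V_out ≈ 8.06 mV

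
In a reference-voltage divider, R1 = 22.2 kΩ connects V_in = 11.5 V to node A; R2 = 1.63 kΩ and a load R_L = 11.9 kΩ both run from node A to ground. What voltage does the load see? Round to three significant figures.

V_out ≈ 0.698 V

The load sits in parallel with R2, giving an effective lower resistance R2' = R2·R_L/(R2+R_L) = 1.434 kΩ.
Now apply the divider: V_out = 11.5 × 0.06066 = 0.6976 V.
(Unloaded it would be 0.787 V; the load pulls it down.)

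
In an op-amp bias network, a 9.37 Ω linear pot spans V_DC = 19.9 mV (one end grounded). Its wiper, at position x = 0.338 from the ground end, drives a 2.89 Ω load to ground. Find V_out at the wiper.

V_out ≈ 3.90 mV

Lower segment x·R_p = 3.167 Ω; upper segment (1−x)·R_p = 6.203 Ω.
Lower segment in parallel with the load: 3.167 ‖ 2.89 = 1.511 Ω.
Then V_out = V_DC · 1.511/(6.203 + 1.511) = 3.898 mV.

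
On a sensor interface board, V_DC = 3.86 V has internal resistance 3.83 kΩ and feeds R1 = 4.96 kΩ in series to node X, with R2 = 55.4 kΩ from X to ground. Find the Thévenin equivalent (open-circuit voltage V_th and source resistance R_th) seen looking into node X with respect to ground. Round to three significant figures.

V_th ≈ 3.33 V, R_th ≈ 7.59 kΩ

R1' = 3.83 + 4.96 = 8.790 kΩ (source resistance + R1).
With X open, the divider is unloaded: V_th = 3.86 × 55.4/64.19 = 3.331 V.
Zeroing V_DC shorts the top of R1' to ground, so R_th = R1' ‖ R2 = 7.586 kΩ.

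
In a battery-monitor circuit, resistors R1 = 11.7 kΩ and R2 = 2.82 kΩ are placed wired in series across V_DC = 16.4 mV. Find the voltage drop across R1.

Total series resistance ΣR = 11.7 + 2.82 = 14.52 kΩ.
By the voltage-divider rule, V = 16.4 × 11.70/14.52 = 13.21 mV.

V ≈ 13.2 mV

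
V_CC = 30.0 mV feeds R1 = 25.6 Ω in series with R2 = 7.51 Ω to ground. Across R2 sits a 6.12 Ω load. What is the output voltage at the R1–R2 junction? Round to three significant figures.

First combine the lower leg with the load: R2 ‖ R_L = 3.372 Ω.
Now apply the divider: V_out = 30.0 × 0.1164 = 3.492 mV.

V_out ≈ 3.49 mV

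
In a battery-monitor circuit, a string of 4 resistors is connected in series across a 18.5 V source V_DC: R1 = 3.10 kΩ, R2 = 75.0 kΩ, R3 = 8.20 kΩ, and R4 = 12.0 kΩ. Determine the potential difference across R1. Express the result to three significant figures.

ΣR = 3.10 + 75.0 + 8.20 + 12.0 = 98.30 kΩ.
V = V_DC · R/ΣR = 18.5 × 0.03154 = 0.5834 V.

V ≈ 0.583 V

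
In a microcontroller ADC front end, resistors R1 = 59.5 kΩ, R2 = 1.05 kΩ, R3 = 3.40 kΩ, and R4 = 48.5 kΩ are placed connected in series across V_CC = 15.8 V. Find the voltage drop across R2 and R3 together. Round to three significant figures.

V ≈ 0.625 V

ΣR = 59.5 + 1.05 + 3.40 + 48.5 = 112.5 kΩ.
R_{R2..R3} = 1.05 + 3.40 = 4.450 kΩ.
By the voltage-divider rule, V = 15.8 × 4.450/112.5 = 0.6253 V.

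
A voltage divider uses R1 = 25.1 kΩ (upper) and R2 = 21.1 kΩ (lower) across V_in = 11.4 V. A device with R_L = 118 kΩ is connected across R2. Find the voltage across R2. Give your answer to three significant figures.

V_out ≈ 4.75 V

The load sits in parallel with R2, giving an effective lower resistance R2' = R2·R_L/(R2+R_L) = 17.90 kΩ.
Now apply the divider: V_out = 11.4 × 0.4163 = 4.745 V.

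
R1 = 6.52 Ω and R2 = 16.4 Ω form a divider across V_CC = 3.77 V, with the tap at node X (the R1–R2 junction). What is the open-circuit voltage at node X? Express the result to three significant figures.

V_th ≈ 2.70 V

V_th is the unloaded tap voltage: V_CC · R2/(R1+R2) = 3.77 × 0.7155 = 2.698 V.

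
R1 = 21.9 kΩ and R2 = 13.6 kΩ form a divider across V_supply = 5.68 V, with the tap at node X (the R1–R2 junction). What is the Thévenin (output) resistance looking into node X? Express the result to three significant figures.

Zeroing V_supply shorts the top of R1 to ground, so R_th = R1 ‖ R2 = 8.390 kΩ.

R_th ≈ 8.39 kΩ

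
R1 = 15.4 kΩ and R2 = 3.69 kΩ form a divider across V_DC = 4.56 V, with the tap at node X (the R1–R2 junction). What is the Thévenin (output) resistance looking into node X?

Looking into X with the source shorted: R_th = R1·R2/(R1+R2) = 15.40 × 3.69/19.09 = 2.977 kΩ.

R_th ≈ 2.98 kΩ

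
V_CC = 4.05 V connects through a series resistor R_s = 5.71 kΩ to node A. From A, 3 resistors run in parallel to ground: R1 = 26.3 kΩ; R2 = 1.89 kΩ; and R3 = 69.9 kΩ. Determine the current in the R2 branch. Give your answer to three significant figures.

I ≈ 0.496 mA

Combine the parallel branches: R_p = (1/26.3 + 1/1.89 + 1/69.9)⁻¹ = 1.720 kΩ.
Node voltage V_A = V_CC · R_p/(R_s + R_p) = 4.05 × 0.2315 = 0.9375 V.
Branch current I = V_A/R2 = 0.9375/1.89 = 0.4960 mA.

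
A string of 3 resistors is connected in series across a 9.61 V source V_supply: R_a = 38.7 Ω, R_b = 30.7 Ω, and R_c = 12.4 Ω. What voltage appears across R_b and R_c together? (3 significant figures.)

V ≈ 5.06 V

Total series resistance ΣR = 38.7 + 30.7 + 12.4 = 81.80 Ω.
R_{R_b..R_c} = 30.7 + 12.4 = 43.10 Ω.
Voltage divider: V = V_supply · (43.10 / 81.80) = 9.61 × 0.5269 = 5.063 V.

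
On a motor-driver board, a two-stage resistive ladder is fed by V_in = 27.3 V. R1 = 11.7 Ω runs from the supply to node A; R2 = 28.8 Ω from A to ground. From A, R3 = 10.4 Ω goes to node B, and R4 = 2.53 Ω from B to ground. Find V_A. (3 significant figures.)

V_A ≈ 11.8 V

Node A sees R2 in parallel with the series input of stage 2, R3 + R4 = 12.93 Ω.
Effective lower resistance at A: R2 ‖ 12.93 = 8.924 Ω.
First divider: V_A = V_in · 8.924/(11.7 + 8.924) = 11.81 V.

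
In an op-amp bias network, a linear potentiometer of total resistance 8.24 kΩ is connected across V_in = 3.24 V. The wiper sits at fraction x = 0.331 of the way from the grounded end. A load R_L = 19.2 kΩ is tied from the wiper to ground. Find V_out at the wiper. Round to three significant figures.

Lower segment x·R_p = 2.727 kΩ; upper segment (1−x)·R_p = 5.513 kΩ.
R_L loads the lower segment: effective lower R = 2.388 kΩ.
Loaded-divider output: V_out = 3.24 × 0.3023 = 0.9794 V.

V_out ≈ 0.979 V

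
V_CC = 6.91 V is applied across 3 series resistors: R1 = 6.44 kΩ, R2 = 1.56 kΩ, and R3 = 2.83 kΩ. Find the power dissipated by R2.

P ≈ 0.635 mW

The common current is I = 6.91/10.83 = 0.6380 mA.
P(R2) = I²·R2 = (0.6380)² × 1.56 = 0.6351 mW.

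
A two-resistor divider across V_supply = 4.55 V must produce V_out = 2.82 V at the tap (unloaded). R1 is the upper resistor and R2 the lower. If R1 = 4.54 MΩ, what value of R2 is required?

V_out/V_supply = R2/(R1+R2) = 0.6198.
R2 = R1 · 0.6198/(1 − 0.6198) = 7.400 MΩ.

R2 ≈ 7.40 MΩ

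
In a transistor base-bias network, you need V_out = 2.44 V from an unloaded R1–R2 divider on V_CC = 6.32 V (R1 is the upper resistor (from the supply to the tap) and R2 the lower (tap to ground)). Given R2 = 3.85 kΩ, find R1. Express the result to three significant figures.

R1 ≈ 6.12 kΩ

V_out/V_CC = R2/(R1+R2) = 0.3861.
So R1 = R2 · (V_CC/V_out − 1) = 3.85 × (6.32/2.44 − 1) = 3.85 × 1.590 = 6.122 kΩ.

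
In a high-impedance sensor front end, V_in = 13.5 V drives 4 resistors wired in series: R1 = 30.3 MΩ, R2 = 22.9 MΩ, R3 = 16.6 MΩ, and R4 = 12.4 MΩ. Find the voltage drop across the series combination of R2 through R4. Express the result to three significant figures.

Total series resistance ΣR = 30.3 + 22.9 + 16.6 + 12.4 = 82.20 MΩ.
R_{R2..R4} = 22.9 + 16.6 + 12.4 = 51.90 MΩ.
By the voltage-divider rule, V = 13.5 × 51.90/82.20 = 8.524 V.

V ≈ 8.52 V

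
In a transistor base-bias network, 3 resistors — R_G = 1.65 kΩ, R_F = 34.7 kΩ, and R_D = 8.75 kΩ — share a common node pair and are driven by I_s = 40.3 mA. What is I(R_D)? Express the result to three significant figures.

ΣG = 1/1.65 + 1/34.7 + 1/8.75 = 0.7492.
By the current-divider rule, I = I_s · G_k/ΣG = 40.3 × 0.1526 = 6.148 mA.

I ≈ 6.15 mA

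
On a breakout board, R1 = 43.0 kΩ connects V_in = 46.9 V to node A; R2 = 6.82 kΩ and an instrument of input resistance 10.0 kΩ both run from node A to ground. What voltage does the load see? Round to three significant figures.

V_out ≈ 4.04 V

R2 ‖ R_L = (6.82 × 10.0)/(6.82 + 10.0) = 4.055 kΩ.
Then V_out = V_in · R2'/(R1 + R2') = 46.9 × 4.055/47.05 = 4.041 V.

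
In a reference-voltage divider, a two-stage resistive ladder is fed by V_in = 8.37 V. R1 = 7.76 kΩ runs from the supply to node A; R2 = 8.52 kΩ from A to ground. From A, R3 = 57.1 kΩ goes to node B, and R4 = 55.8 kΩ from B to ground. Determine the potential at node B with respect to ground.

V_B ≈ 2.09 V

The second stage (R3 + R4 = 112.9 kΩ) loads node A in parallel with R2.
Effective lower resistance at A: R2 ‖ 112.9 = 7.922 kΩ.
First divider: V_A = V_in · 7.922/(7.76 + 7.922) = 4.228 V.
V_B = V_A × 0.4942 = 2.090 V.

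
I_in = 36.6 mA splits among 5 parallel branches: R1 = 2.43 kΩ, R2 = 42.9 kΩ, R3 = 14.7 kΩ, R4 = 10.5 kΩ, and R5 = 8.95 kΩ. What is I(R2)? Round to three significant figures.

I ≈ 1.20 mA

Conductances: ΣG = 1/2.43 + 1/42.9 + 1/14.7 + 1/10.5 + 1/8.95 = 0.7098 (1/kΩ).
By the current-divider rule, I = I_in · G_k/ΣG = 36.6 × 0.03284 = 1.202 mA.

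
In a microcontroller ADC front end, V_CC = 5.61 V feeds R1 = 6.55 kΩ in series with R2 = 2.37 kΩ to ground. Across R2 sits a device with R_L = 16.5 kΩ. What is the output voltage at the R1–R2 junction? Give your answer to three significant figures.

First combine the lower leg with the load: R2 ‖ R_L = 2.072 kΩ.
Then V_out = V_CC · R2'/(R1 + R2') = 5.61 × 2.072/8.622 = 1.348 V.
(Unloaded it would be 1.49 V; the load pulls it down.)

V_out ≈ 1.35 V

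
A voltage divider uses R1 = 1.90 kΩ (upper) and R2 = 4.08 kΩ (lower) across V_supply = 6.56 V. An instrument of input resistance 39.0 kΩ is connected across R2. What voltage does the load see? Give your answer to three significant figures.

The load sits in parallel with R2, giving an effective lower resistance R2' = R2·R_L/(R2+R_L) = 3.694 kΩ.
Then V_out = V_supply · R2'/(R1 + R2') = 6.56 × 3.694/5.594 = 4.332 V.

V_out ≈ 4.33 V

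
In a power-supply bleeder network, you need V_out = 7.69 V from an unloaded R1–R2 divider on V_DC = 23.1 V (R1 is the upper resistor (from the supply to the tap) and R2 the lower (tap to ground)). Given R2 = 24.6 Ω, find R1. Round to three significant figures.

The divider ratio is R2/(R1+R2) = 7.69/23.1 = 0.3329.
R1 = R2·(1/k − 1) = 24.6 × 2.004 = 49.30 Ω.

R1 ≈ 49.3 Ω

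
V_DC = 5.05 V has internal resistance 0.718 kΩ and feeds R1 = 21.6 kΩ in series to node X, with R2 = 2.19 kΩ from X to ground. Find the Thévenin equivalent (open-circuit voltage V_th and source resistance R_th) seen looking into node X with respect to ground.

R1' = 0.718 + 21.6 = 22.32 kΩ (source resistance + R1).
V_th is the unloaded tap voltage: V_DC · R2/(R1'+R2) = 5.05 × 0.08936 = 0.4513 V.
Zeroing V_DC shorts the top of R1' to ground, so R_th = R1' ‖ R2 = 1.994 kΩ.

V_th ≈ 0.451 V, R_th ≈ 1.99 kΩ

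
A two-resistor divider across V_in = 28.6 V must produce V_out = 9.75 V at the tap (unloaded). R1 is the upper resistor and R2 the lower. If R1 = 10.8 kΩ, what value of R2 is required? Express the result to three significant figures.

Required fraction k = V_out/V_in = 0.3409.
Rearranging, R2 = R1·k/(1−k) = 10.8 × 0.5172 = 5.586 kΩ.

R2 ≈ 5.59 kΩ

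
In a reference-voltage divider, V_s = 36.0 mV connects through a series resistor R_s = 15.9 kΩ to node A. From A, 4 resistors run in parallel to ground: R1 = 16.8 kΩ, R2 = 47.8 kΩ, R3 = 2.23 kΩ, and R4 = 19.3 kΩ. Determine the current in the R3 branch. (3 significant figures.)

Equivalent of the parallel group: R_p = 1.722 kΩ.
Node voltage V_A = V_s · R_p/(R_s + R_p) = 36.0 × 0.09772 = 3.518 mV.
I(R3) = V_A / R3 = 3.518/2.23 = 1.578 µA.
(Equivalently: I_total = 2.043 µA, then current-divider fraction G_k/ΣG = 0.7722.)

I ≈ 1.58 µA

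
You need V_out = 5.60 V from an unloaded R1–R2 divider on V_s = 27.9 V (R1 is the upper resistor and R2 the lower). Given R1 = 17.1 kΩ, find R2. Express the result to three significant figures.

R2 ≈ 4.29 kΩ

The divider ratio is R2/(R1+R2) = 5.60/27.9 = 0.2007.
R2 = R1 · 0.2007/(1 − 0.2007) = 4.294 kΩ.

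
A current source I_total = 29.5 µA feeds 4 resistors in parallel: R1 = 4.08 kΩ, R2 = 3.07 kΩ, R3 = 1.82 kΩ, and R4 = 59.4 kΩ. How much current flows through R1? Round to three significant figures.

Conductances: ΣG = 1/4.08 + 1/3.07 + 1/1.82 + 1/59.4 = 1.137 (1/kΩ).
Current divider: I(R1) = I_total · G_k/ΣG = 29.5 × (0.2451/1.137) = 29.5 × 0.2155 = 6.359 µA.

I ≈ 6.36 µA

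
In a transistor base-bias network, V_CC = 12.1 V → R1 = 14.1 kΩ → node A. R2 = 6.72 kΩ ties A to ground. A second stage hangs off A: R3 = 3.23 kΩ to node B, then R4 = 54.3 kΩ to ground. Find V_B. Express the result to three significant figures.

V_B ≈ 3.42 V

Looking into the second stage from A: R3 + R4 = 57.53 kΩ appears in parallel with R2.
Effective lower resistance at A: R2 ‖ 57.53 = 6.017 kΩ.
First divider: V_A = V_CC · 6.017/(14.1 + 6.017) = 3.619 V.
Then the unloaded second divider: V_B = V_A × R4/(R3+R4) = 3.619 × 0.9439 = 3.416 V.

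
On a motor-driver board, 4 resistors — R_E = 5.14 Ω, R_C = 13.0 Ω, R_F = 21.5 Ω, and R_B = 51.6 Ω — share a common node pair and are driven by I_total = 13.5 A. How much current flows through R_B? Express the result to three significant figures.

I ≈ 0.775 A

Conductances: ΣG = 1/5.14 + 1/13.0 + 1/21.5 + 1/51.6 = 0.3374 (1/Ω).
R_B takes the fraction G_k/ΣG = 0.01938/0.3374 = 0.05744, so I = 13.5 × 0.05744 = 0.7755 A.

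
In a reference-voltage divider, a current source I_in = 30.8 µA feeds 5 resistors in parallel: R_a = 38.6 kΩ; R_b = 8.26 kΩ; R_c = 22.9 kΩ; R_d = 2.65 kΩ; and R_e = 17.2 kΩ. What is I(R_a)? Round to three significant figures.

I ≈ 1.27 µA

ΣG = 1/38.6 + 1/8.26 + 1/22.9 + 1/2.65 + 1/17.2 = 0.6261.
R_a takes the fraction G_k/ΣG = 0.02591/0.6261 = 0.04138, so I = 30.8 × 0.04138 = 1.274 µA.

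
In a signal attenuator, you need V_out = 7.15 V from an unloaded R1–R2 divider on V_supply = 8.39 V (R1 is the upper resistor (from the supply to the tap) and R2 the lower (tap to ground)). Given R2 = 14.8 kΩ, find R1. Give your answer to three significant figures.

R1 ≈ 2.57 kΩ

V_out/V_supply = R2/(R1+R2) = 0.8522.
Rearranging, R1 = R2·(1−k)/k = 14.8 × 0.1734 = 2.567 kΩ.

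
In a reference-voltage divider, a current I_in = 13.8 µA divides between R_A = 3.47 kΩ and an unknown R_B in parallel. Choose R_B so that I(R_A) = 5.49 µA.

In a two-way split, I_A/I_in = R_B/(R_A + R_B).
With f = 0.3978, R_B = R_A · f/(1−f) = 3.47 × 0.6606 = 2.292 kΩ.

R_B ≈ 2.29 kΩ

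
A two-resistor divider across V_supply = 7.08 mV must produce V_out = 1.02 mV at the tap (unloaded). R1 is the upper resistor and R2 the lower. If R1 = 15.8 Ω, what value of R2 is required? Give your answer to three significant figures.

The divider ratio is R2/(R1+R2) = 1.02/7.08 = 0.1441.
So R2 = R1 · V_out/(V_supply − V_out) = 15.8 × 1.02/(7.08 − 1.02) = 15.8 × 0.1683 = 2.659 Ω.

R2 ≈ 2.66 Ω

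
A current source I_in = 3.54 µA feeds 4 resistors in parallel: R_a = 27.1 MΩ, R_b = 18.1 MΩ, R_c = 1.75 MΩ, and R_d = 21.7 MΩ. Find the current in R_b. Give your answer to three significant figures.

Total conductance ΣG = 1/27.1 + 1/18.1 + 1/1.75 + 1/21.7 = 0.7097 (units of 1/MΩ).
Current divider: I(R_b) = I_in · G_k/ΣG = 3.54 × (0.05525/0.7097) = 3.54 × 0.07785 = 0.2756 µA.

I ≈ 0.276 µA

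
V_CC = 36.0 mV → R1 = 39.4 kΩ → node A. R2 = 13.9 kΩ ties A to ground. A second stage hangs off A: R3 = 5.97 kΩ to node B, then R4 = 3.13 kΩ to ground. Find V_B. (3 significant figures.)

Looking into the second stage from A: R3 + R4 = 9.100 kΩ appears in parallel with R2.
R2 ‖ (R3+R4) = 5.500 kΩ.
First divider: V_A = V_CC · 5.500/(39.4 + 5.500) = 4.409 mV.
Then the unloaded second divider: V_B = V_A × R4/(R3+R4) = 4.409 × 0.3440 = 1.517 mV.

V_B ≈ 1.52 mV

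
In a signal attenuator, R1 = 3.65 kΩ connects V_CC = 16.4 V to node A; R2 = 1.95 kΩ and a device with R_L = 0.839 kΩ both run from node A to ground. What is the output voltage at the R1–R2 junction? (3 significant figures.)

The load sits in parallel with R2, giving an effective lower resistance R2' = R2·R_L/(R2+R_L) = 0.5866 kΩ.
Then V_out = V_CC · R2'/(R1 + R2') = 16.4 × 0.5866/4.237 = 2.271 V.

V_out ≈ 2.27 V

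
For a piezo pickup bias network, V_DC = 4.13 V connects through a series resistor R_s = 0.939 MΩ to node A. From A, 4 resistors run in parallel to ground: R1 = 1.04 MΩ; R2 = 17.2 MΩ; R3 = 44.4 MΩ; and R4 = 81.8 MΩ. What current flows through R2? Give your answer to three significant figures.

Combine the parallel branches: R_p = (1/1.04 + 1/17.2 + 1/44.4 + 1/81.8)⁻¹ = 0.9484 MΩ.
V_A = 4.13 × 0.9484/1.887 = 2.075 V.
I(R2) = V_A / R2 = 2.075/17.2 = 0.1207 µA.
(Equivalently: I_total = 2.188 µA, then current-divider fraction G_k/ΣG = 0.05514.)

I ≈ 0.121 µA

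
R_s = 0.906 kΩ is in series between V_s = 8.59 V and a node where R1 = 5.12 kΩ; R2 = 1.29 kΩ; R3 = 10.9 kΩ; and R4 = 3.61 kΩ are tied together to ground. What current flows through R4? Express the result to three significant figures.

Combine the parallel branches: R_p = (1/5.12 + 1/1.29 + 1/10.9 + 1/3.61)⁻¹ = 0.7467 kΩ.
Node voltage V_A = V_s · R_p/(R_s + R_p) = 8.59 × 0.4518 = 3.881 V.
I(R4) = V_A / R4 = 3.881/3.61 = 1.075 mA.

I ≈ 1.08 mA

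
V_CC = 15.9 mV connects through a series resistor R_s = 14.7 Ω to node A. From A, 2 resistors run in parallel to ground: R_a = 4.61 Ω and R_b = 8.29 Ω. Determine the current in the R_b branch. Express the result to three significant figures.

Equivalent of the parallel group: R_p = 2.963 Ω.
V_A by voltage divider: V_A = 15.9 × 2.963/(14.7 + 2.963) = 2.667 mV.
I(R_b) = V_A / R_b = 2.667/8.29 = 0.3217 mA.

I ≈ 0.322 mA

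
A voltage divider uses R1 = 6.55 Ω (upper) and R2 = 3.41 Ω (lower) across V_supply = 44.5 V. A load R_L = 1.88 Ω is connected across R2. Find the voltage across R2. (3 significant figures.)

V_out ≈ 6.95 V

R2 ‖ R_L = (3.41 × 1.88)/(3.41 + 1.88) = 1.212 Ω.
Then V_out = V_supply · R2'/(R1 + R2') = 44.5 × 1.212/7.762 = 6.948 V.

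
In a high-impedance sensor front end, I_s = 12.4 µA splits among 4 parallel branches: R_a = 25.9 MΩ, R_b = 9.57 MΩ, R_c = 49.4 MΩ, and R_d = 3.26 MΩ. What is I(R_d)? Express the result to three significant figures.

Total conductance ΣG = 1/25.9 + 1/9.57 + 1/49.4 + 1/3.26 = 0.4701 (units of 1/MΩ).
By the current-divider rule, I = I_s · G_k/ΣG = 12.4 × 0.6525 = 8.091 µA.

I ≈ 8.09 µA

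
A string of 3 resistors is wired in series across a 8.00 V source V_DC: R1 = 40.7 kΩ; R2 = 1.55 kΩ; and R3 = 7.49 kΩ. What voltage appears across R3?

V ≈ 1.20 V

ΣR = 40.7 + 1.55 + 7.49 = 49.74 kΩ.
By the voltage-divider rule, V = 8.00 × 7.490/49.74 = 1.205 V.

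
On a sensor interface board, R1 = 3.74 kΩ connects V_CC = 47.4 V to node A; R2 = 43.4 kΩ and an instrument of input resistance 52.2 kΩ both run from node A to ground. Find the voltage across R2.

First combine the lower leg with the load: R2 ‖ R_L = 23.70 kΩ.
Then V_out = V_CC · R2'/(R1 + R2') = 47.4 × 23.70/27.44 = 40.94 V.

V_out ≈ 40.9 V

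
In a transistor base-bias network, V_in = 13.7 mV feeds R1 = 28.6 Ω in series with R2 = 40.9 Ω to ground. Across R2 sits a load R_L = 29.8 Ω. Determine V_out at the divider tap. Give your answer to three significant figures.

V_out ≈ 5.15 mV

First combine the lower leg with the load: R2 ‖ R_L = 17.24 Ω.
Now apply the divider: V_out = 13.7 × 0.3761 = 5.152 mV.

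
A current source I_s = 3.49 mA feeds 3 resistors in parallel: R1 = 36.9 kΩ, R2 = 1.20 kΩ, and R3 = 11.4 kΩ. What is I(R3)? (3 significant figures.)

I ≈ 0.323 mA

Conductances: ΣG = 1/36.9 + 1/1.20 + 1/11.4 = 0.9482 (1/kΩ).
R3 takes the fraction G_k/ΣG = 0.08772/0.9482 = 0.09252, so I = 3.49 × 0.09252 = 0.3229 mA.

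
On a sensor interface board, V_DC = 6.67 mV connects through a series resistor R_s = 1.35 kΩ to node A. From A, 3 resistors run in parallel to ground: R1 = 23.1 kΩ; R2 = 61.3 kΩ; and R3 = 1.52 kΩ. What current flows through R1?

I ≈ 0.147 µA

Parallel bank: R_p = 1/(1/23.1 + 1/61.3 + 1/1.52) = 1.394 kΩ.
Node voltage V_A = V_DC · R_p/(R_s + R_p) = 6.67 × 0.5080 = 3.388 mV.
I(R1) = V_A / R1 = 3.388/23.1 = 0.1467 µA.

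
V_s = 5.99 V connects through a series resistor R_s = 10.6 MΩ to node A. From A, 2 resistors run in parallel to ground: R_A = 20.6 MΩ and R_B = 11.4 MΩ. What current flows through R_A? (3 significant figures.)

Parallel bank: R_p = 1/(1/20.6 + 1/11.4) = 7.339 MΩ.
V_A = 5.99 × 7.339/17.94 = 2.451 V.
I(R_A) = V_A / R_A = 2.451/20.6 = 0.1190 µA.
(Equivalently: I_total = 0.3339 µA, then current-divider fraction G_k/ΣG = 0.3563.)

I ≈ 0.119 µA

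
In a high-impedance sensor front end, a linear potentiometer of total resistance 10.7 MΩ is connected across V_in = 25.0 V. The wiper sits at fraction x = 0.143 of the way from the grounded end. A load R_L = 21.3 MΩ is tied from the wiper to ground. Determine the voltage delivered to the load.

Lower segment x·R_p = 1.530 MΩ; upper segment (1−x)·R_p = 9.170 MΩ.
Lower segment in parallel with the load: 1.530 ‖ 21.3 = 1.428 MΩ.
V_out = 25.0 × 1.428/(9.170 + 1.428) = 3.368 V.

V_out ≈ 3.37 V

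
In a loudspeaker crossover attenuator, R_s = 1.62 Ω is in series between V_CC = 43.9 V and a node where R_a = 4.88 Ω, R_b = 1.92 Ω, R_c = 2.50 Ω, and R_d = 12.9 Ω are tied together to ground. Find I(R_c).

Combine the parallel branches: R_p = (1/4.88 + 1/1.92 + 1/2.50 + 1/12.9)⁻¹ = 0.8311 Ω.
V_A = 43.9 × 0.8311/2.451 = 14.88 V.
I(R_c) = V_A / R_c = 14.88/2.50 = 5.954 A.

I ≈ 5.95 A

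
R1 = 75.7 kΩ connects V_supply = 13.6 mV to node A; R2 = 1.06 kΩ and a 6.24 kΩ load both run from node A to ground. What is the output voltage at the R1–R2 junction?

First combine the lower leg with the load: R2 ‖ R_L = 0.9061 kΩ.
Then V_out = V_supply · R2'/(R1 + R2') = 13.6 × 0.9061/76.61 = 0.1609 mV.
(Unloaded it would be 0.188 mV; the load pulls it down.)

V_out ≈ 0.161 mV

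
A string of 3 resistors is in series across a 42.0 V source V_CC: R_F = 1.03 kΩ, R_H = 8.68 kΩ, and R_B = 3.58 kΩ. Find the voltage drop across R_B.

V ≈ 11.3 V

Series total: ΣR = 1.03 + 8.68 + 3.58 = 13.29 kΩ.
Voltage divider: V = V_CC · (3.580 / 13.29) = 42.0 × 0.2694 = 11.31 V.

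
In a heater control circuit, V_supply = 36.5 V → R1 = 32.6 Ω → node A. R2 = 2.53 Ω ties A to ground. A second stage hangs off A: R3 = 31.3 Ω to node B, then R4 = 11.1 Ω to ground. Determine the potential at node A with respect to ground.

V_A ≈ 2.49 V

The second stage (R3 + R4 = 42.40 Ω) loads node A in parallel with R2.
R2 ‖ (R3+R4) = 2.388 Ω.
First divider: V_A = V_supply · 2.388/(32.6 + 2.388) = 2.491 V.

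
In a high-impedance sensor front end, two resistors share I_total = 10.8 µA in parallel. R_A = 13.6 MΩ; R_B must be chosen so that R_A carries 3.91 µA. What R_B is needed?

R_B ≈ 7.72 MΩ

The fraction through R_A equals R_B/(R_A+R_B).
With f = 0.3620, R_B = R_A · f/(1−f) = 13.6 × 0.5675 = 7.718 MΩ.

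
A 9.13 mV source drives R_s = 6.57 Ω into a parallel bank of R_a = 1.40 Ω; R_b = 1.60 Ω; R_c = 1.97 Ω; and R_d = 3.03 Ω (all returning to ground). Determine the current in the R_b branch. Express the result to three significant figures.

Parallel bank: R_p = 1/(1/1.40 + 1/1.60 + 1/1.97 + 1/3.03) = 0.4594 Ω.
Node voltage V_A = V_CC · R_p/(R_s + R_p) = 9.13 × 0.06535 = 0.5966 mV.
Branch current I = V_A/R_b = 0.5966/1.60 = 0.3729 mA.
(Check via current divider: I_total = 1.299 mA; share G_k/ΣG = 0.2871 → same result.)

I ≈ 0.373 mA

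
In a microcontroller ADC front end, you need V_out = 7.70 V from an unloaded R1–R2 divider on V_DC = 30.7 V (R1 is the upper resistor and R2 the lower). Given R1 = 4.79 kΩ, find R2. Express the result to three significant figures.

R2 ≈ 1.60 kΩ

Required fraction k = V_out/V_DC = 0.2508.
So R2 = R1 · V_out/(V_DC − V_out) = 4.79 × 7.70/(30.7 − 7.70) = 4.79 × 0.3348 = 1.604 kΩ.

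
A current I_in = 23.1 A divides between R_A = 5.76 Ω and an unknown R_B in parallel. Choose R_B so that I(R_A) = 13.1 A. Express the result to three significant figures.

Two-branch current divider: I_A = I_in · R_B/(R_A + R_B).
With f = 0.5671, R_B = R_A · f/(1−f) = 5.76 × 1.310 = 7.546 Ω.

R_B ≈ 7.55 Ω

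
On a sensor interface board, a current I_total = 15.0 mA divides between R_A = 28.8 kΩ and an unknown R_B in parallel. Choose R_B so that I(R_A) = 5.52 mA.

In a two-way split, I_A/I_total = R_B/(R_A + R_B).
5.52/15.0 = R_B/(R_A + R_B) → R_B = R_A · (0.3680)/(1 − 0.3680) = 28.8 × 0.5823 = 16.77 kΩ.

R_B ≈ 16.8 kΩ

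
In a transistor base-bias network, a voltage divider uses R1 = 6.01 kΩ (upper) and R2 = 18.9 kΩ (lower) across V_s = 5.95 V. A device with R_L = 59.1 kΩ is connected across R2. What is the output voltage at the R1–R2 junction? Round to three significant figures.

The load sits in parallel with R2, giving an effective lower resistance R2' = R2·R_L/(R2+R_L) = 14.32 kΩ.
Then V_out = V_s · R2'/(R1 + R2') = 5.95 × 14.32/20.33 = 4.191 V.

V_out ≈ 4.19 V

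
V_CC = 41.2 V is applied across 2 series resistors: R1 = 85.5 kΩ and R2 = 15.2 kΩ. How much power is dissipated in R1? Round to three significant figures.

Series current I = V_CC/ΣR = 41.2/100.7 = 0.4091 mA.
V(R1) = I·R = 34.98 V; P = V·I = 34.98 × 0.4091 = 14.31 mW.

P ≈ 14.3 mW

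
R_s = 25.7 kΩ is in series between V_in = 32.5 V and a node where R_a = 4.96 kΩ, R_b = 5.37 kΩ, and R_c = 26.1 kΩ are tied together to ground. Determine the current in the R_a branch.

I ≈ 0.548 mA

Equivalent of the parallel group: R_p = 2.347 kΩ.
V_A by voltage divider: V_A = 32.5 × 2.347/(25.7 + 2.347) = 2.719 V.
I(R_a) = V_A / R_a = 2.719/4.96 = 0.5482 mA.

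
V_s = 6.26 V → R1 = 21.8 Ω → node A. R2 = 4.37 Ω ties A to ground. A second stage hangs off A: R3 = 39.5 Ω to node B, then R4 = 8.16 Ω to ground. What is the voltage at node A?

V_A ≈ 0.971 V

Looking into the second stage from A: R3 + R4 = 47.66 Ω appears in parallel with R2.
Effective lower resistance at A: R2 ‖ 47.66 = 4.003 Ω.
V_A = 6.26 × 4.003/(21.8 + 4.003) = 0.9712 V.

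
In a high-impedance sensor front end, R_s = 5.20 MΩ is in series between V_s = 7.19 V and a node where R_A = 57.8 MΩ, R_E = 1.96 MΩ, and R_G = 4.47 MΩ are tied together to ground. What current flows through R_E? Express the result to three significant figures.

I ≈ 0.748 µA

Combine the parallel branches: R_p = (1/57.8 + 1/1.96 + 1/4.47)⁻¹ = 1.331 MΩ.
V_A = 7.19 × 1.331/6.531 = 1.465 V.
Branch current I = V_A/R_E = 1.465/1.96 = 0.7477 µA.
(Check via current divider: I_total = 1.101 µA; share G_k/ΣG = 0.6792 → same result.)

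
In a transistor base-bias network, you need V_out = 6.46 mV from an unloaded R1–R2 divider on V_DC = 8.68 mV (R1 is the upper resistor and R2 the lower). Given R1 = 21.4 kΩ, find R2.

R2 ≈ 62.3 kΩ

Required fraction k = V_out/V_DC = 0.7442.
So R2 = R1 · V_out/(V_DC − V_out) = 21.4 × 6.46/(8.68 − 6.46) = 21.4 × 2.910 = 62.27 kΩ.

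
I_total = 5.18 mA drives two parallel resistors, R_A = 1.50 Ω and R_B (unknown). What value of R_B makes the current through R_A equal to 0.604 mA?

In a two-way split, I_A/I_total = R_B/(R_A + R_B).
With f = 0.1166, R_B = R_A · f/(1−f) = 1.50 × 0.1320 = 0.1980 Ω.

R_B ≈ 0.198 Ω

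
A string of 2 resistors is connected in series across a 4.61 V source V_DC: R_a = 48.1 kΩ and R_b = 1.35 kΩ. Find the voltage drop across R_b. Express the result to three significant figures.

Series total: ΣR = 48.1 + 1.35 = 49.45 kΩ.
By the voltage-divider rule, V = 4.61 × 1.350/49.45 = 0.1259 V.

V ≈ 0.126 V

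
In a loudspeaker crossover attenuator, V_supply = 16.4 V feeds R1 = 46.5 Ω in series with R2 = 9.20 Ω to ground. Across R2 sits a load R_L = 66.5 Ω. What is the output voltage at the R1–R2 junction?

R2 ‖ R_L = (9.20 × 66.5)/(9.20 + 66.5) = 8.082 Ω.
Now apply the divider: V_out = 16.4 × 0.1481 = 2.428 V.
(Unloaded it would be 2.71 V; the load pulls it down.)

V_out ≈ 2.43 V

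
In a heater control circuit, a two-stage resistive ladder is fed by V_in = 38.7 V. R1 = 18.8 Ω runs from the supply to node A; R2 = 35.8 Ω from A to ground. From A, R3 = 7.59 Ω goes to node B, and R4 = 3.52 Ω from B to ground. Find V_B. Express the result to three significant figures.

Looking into the second stage from A: R3 + R4 = 11.11 Ω appears in parallel with R2.
R2 ‖ (R3+R4) = 8.479 Ω.
V_A = 38.7 × 8.479/(18.8 + 8.479) = 12.03 V.
Stage 2 is unloaded, so V_B = V_A · R4/(R3+R4) = 12.03 × 3.52/11.11 = 3.811 V.

V_B ≈ 3.81 V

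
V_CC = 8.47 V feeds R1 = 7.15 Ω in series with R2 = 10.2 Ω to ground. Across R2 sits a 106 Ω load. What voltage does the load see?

The load sits in parallel with R2, giving an effective lower resistance R2' = R2·R_L/(R2+R_L) = 9.305 Ω.
Voltage divider with the loaded lower leg: V_out = 8.47 × 9.305/(7.15 + 9.305) = 8.47 × 0.5655 = 4.790 V.

V_out ≈ 4.79 V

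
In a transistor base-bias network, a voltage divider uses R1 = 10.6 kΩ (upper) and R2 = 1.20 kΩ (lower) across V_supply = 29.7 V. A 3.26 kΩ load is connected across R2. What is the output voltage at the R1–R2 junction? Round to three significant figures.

R2 ‖ R_L = (1.20 × 3.26)/(1.20 + 3.26) = 0.8771 kΩ.
Now apply the divider: V_out = 29.7 × 0.07642 = 2.270 V.
(Unloaded it would be 3.02 V; the load pulls it down.)

V_out ≈ 2.27 V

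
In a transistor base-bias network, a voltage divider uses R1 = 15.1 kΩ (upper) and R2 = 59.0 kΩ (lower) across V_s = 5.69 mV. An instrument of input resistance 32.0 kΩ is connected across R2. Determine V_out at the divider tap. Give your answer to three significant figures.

V_out ≈ 3.29 mV

R2 ‖ R_L = (59.0 × 32.0)/(59.0 + 32.0) = 20.75 kΩ.
Voltage divider with the loaded lower leg: V_out = 5.69 × 20.75/(15.1 + 20.75) = 5.69 × 0.5788 = 3.293 mV.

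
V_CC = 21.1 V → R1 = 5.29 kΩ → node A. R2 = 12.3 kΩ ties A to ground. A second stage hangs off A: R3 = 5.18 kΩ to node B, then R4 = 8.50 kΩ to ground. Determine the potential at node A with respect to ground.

V_A ≈ 11.6 V

Node A sees R2 in parallel with the series input of stage 2, R3 + R4 = 13.68 kΩ.
Effective lower resistance at A: R2 ‖ 13.68 = 6.477 kΩ.
V_A = 21.1 × 6.477/(5.29 + 6.477) = 11.61 V.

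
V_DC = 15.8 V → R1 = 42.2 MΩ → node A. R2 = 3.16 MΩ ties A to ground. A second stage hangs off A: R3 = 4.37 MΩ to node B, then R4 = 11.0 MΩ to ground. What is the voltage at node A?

Node A sees R2 in parallel with the series input of stage 2, R3 + R4 = 15.37 MΩ.
R2 ‖ (R3+R4) = 2.621 MΩ.
First divider: V_A = V_DC · 2.621/(42.2 + 2.621) = 0.9240 V.

V_A ≈ 0.924 V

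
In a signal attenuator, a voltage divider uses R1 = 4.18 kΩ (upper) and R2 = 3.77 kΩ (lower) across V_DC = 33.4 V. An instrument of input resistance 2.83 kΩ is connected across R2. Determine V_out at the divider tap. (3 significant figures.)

V_out ≈ 9.31 V

R2 ‖ R_L = (3.77 × 2.83)/(3.77 + 2.83) = 1.617 kΩ.
Then V_out = V_DC · R2'/(R1 + R2') = 33.4 × 1.617/5.797 = 9.315 V.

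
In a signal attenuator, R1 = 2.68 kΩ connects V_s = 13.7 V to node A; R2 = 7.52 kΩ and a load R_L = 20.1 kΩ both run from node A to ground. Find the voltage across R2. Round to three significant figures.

V_out ≈ 9.20 V

The load sits in parallel with R2, giving an effective lower resistance R2' = R2·R_L/(R2+R_L) = 5.473 kΩ.
Now apply the divider: V_out = 13.7 × 0.6713 = 9.196 V.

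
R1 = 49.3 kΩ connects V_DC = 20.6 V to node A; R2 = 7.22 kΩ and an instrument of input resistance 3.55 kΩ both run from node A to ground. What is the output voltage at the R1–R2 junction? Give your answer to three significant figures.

V_out ≈ 0.949 V

First combine the lower leg with the load: R2 ‖ R_L = 2.380 kΩ.
Now apply the divider: V_out = 20.6 × 0.04605 = 0.9486 V.
(Unloaded it would be 2.63 V; the load pulls it down.)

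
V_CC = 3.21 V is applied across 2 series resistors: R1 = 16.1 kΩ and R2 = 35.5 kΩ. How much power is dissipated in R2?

P ≈ 0.137 mW

Series current I = V_CC/ΣR = 3.21/51.60 = 0.06221 mA.
P = I²R = 0.003870 × 35.5 = 0.1374 mW.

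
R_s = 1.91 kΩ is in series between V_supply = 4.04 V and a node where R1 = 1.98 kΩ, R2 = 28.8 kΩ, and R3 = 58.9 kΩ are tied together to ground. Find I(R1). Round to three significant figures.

I ≈ 0.989 mA

Equivalent of the parallel group: R_p = 1.796 kΩ.
Node voltage V_A = V_supply · R_p/(R_s + R_p) = 4.04 × 0.4846 = 1.958 V.
I(R1) = V_A / R1 = 1.958/1.98 = 0.9889 mA.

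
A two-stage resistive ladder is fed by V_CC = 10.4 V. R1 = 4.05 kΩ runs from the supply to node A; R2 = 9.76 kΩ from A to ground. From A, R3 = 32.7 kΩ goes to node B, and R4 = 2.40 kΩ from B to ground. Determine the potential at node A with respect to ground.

Looking into the second stage from A: R3 + R4 = 35.10 kΩ appears in parallel with R2.
R2 ‖ (R3+R4) = 7.637 kΩ.
So V_A = 10.4 × 0.6534 = 6.796 V.

V_A ≈ 6.80 V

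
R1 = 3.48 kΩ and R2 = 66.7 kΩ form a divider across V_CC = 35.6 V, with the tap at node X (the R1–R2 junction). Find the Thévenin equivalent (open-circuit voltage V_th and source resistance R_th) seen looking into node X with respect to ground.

V_th ≈ 33.8 V, R_th ≈ 3.31 kΩ

With X open, the divider is unloaded: V_th = 35.6 × 66.7/70.18 = 33.83 V.
Looking into X with the source shorted: R_th = R1·R2/(R1+R2) = 3.480 × 66.7/70.18 = 3.307 kΩ.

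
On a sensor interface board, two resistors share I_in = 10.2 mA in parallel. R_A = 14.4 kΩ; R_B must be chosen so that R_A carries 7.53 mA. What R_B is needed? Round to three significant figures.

In a two-way split, I_A/I_in = R_B/(R_A + R_B).
7.53/10.2 = R_B/(R_A + R_B) → R_B = R_A · (0.7382)/(1 − 0.7382) = 14.4 × 2.820 = 40.61 kΩ.

R_B ≈ 40.6 kΩ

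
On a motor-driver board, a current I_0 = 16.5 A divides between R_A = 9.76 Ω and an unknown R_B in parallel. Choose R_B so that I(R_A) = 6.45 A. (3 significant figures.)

R_B ≈ 6.26 Ω

In a two-way split, I_A/I_0 = R_B/(R_A + R_B).
With f = 0.3909, R_B = R_A · f/(1−f) = 9.76 × 0.6418 = 6.264 Ω.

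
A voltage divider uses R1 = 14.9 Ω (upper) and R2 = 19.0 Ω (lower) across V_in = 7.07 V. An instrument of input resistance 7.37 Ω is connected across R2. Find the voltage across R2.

V_out ≈ 1.86 V

The load sits in parallel with R2, giving an effective lower resistance R2' = R2·R_L/(R2+R_L) = 5.310 Ω.
Voltage divider with the loaded lower leg: V_out = 7.07 × 5.310/(14.9 + 5.310) = 7.07 × 0.2627 = 1.858 V.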